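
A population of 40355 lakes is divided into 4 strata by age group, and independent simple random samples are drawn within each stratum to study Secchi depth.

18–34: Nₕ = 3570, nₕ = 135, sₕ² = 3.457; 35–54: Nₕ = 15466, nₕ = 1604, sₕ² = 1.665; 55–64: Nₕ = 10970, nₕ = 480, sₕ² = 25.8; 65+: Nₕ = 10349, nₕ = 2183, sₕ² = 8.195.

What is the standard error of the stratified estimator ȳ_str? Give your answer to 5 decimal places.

0.06574

Var(ȳ_str) = Σₕ Wₕ²(1 − fₕ)sₕ²/nₕ with Wₕ = Nₕ/N, N = 40355.
18–34: Wₕ = 0.08846487; term = 0.08846487²·(1 − 0.03781513)·3.457/135 = 1.9282612 × 10^-4.
35–54: Wₕ = 0.38324867; term = 0.38324867²·(1 − 0.10371137)·1.665/1604 = 1.3665297 × 10^-4.
55–64: Wₕ = 0.27183744; term = 0.27183744²·(1 − 0.04375570)·25.8/480 = 0.0037980955.
65+: Wₕ = 0.25644901; term = 0.25644901²·(1 − 0.21093825)·8.195/2183 = 1.9480867 × 10^-4.
Sum = 0.0043223833.
SE = √(0.0043223833) = 0.06574.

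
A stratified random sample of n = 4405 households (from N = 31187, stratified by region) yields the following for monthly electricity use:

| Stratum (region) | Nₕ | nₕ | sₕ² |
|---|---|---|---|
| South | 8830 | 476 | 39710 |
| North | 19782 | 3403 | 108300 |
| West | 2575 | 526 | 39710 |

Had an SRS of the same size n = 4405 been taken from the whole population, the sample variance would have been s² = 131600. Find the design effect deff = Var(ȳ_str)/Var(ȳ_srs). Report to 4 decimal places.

0.6758

Var(ȳ_str) = Σ Wₕ²(1−fₕ)sₕ²/nₕ with Wₕ = Nₕ/31187:
  South: (8830/31187)²·(1−476/8830)·39710/476 = 6.3270448
  North: (19782/31187)²·(1−3403/19782)·108300/3403 = 10.601734
  West: (2575/31187)²·(1−526/2575)·39710/526 = 0.40953039
  → Var(ȳ_str) = 17.338309.
Var(ȳ_srs) = (1 − 4405/31187)·131600/4405 = 25.655435.
deff = 17.338309 / 25.655435 = 0.6758.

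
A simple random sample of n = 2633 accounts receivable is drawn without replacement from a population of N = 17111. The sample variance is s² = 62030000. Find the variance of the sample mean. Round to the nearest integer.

19934

Under SRS without replacement, Var(ȳ) = (1 − f)·s²/n with f = n/N = 2633/17111 = 0.15387762.
Var(ȳ) = (1 − 0.15387762)·62030000/2633 = 0.84612238·23558.678 = 19933.525.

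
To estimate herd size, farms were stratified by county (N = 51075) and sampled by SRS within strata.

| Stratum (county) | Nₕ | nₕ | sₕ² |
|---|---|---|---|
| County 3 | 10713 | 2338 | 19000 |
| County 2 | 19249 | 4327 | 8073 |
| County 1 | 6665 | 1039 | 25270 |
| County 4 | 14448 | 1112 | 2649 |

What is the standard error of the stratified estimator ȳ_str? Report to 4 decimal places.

Var(ȳ_str) = Σₕ Wₕ²(1 − fₕ)sₕ²/nₕ with Wₕ = Nₕ/N, N = 51075.
County 3: Wₕ = 0.20975037; term = 0.20975037²·(1 − 0.21823952)·19000/2338 = 0.27950415.
County 2: Wₕ = 0.37687714; term = 0.37687714²·(1 − 0.22479090)·8073/4327 = 0.20543125.
County 1: Wₕ = 0.13049437; term = 0.13049437²·(1 − 0.15588897)·25270/1039 = 0.34960113.
County 4: Wₕ = 0.28287812; term = 0.28287812²·(1 − 0.07696567)·2649/1112 = 0.17595181.
Sum = 1.0104883.
SE = √(1.0104883) = 1.0052.

1.0052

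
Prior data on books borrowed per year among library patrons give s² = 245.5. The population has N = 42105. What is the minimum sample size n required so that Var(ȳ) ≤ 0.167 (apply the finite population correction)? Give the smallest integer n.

1421

Without fpc, n₀ = s²/D = 245.5/0.167 = 1470.0599.
With fpc, (1 − n/N)·s²/n ≤ D requires n ≥ n₀/(1 + n₀/N) = 1470.0599/(1 + 1470.0599/42105) = 1420.4656.
Rounding up, n = 1421.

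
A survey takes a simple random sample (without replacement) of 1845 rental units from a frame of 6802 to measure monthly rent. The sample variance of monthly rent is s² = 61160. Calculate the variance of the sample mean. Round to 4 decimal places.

24.1576

Under SRS without replacement, Var(ȳ) = (1 − f)·s²/n with f = n/N = 1845/6802 = 0.27124375.
Var(ȳ) = (1 − 0.27124375)·61160/1845 = 0.72875625·33.149051 = 24.157578.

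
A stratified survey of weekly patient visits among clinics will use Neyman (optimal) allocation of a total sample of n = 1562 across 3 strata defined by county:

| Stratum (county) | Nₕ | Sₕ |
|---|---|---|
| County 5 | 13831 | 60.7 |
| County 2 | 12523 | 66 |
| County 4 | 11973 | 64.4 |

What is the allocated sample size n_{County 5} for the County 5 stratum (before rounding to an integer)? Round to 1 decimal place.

Neyman allocation: nₕ = n·NₕSₕ / Σⱼ NⱼSⱼ.
Σ NⱼSⱼ = 13831·60.7 + 12523·66 + 11973·64.4 = 2.4371209 × 10^6.
n_{County 5} = 1562·13831·60.7 / (2.4371209 × 10^6) = 538.1.

538.1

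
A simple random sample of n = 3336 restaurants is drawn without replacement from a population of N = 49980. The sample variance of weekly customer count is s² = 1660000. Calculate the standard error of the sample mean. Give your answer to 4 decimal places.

Under SRS without replacement, Var(ȳ) = (1 − f)·s²/n with f = n/N = 3336/49980 = 0.06674670.
Var(ȳ) = (1 − 0.06674670)·1660000/3336 = 0.93325330·497.60192 = 464.38863.
SE(ȳ) = √(464.38863) = 21.5497.

21.5497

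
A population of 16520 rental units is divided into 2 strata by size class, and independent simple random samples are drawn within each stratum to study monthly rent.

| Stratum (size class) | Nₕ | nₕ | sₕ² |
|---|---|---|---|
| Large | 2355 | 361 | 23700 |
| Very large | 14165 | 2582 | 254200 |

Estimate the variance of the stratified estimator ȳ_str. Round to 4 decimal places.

Var(ȳ_str) = Σₕ Wₕ²(1 − fₕ)sₕ²/nₕ with Wₕ = Nₕ/N, N = 16520.
Large: Wₕ = 0.14255448; term = 0.14255448²·(1 − 0.15329087)·23700/361 = 1.1296324.
Very large: Wₕ = 0.85744552; term = 0.85744552²·(1 − 0.18228027)·254200/2582 = 59.188435.
Sum = 60.318067.

60.3181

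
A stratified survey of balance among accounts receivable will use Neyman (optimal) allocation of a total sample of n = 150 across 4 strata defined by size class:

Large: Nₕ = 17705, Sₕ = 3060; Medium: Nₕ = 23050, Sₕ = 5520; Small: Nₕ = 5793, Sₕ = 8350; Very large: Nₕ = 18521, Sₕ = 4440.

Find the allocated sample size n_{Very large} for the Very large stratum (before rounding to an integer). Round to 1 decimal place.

39.5

Neyman allocation: nₕ = n·NₕSₕ / Σⱼ NⱼSⱼ.
Σ NⱼSⱼ = 17705·3060 + 23050·5520 + 5793·8350 + 18521·4440 = 3.1201809 × 10^8.
n_{Very large} = 150·18521·4440 / (3.1201809 × 10^8) = 39.5.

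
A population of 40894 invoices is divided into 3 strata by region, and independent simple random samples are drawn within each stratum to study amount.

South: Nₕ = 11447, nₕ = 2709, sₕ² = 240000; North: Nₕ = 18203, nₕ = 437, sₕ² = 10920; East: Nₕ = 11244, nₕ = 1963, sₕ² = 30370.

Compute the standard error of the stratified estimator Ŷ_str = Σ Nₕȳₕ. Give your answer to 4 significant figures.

Var(Ŷ_str) = Σₕ Nₕ²(1 − fₕ)sₕ²/nₕ.
South: 11447²·(1 − 2709/11447)·240000/2709 = 8.8614738 × 10^9.
North: 18203²·(1 − 437/18203)·10920/437 = 8.0811623 × 10^9.
East: 11244²·(1 − 1963/11244)·30370/1963 = 1.6145076 × 10^9.
Sum = 1.8557144 × 10^10.
SE = √(1.8557144 × 10^10) = 136200.

136200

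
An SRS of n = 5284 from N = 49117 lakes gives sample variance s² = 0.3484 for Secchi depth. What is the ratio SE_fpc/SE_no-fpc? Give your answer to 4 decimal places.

0.9447

f = n/N = 5284/49117 = 0.10757986.
SE_no-fpc = √(s²/n) = 0.0081200307; SE_fpc = √((1−f)s²/n) = 0.0076708299.
Ratio = √(1−f) = 0.94467991.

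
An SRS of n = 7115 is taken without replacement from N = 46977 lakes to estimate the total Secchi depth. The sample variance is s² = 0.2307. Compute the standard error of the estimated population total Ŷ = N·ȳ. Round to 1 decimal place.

Var(Ŷ) = N²·Var(ȳ) = N²·(1 − n/N)·s²/n.
f = 7115/46977 = 0.15145710; Var(ȳ) = 0.84854290·0.2307/7115 = 2.7513542 × 10^-5.
Var(Ŷ) = 46977² · (2.7513542 × 10^-5) = 60717.945.
SE(Ŷ) = √(60717.945) = 246.4.

246.4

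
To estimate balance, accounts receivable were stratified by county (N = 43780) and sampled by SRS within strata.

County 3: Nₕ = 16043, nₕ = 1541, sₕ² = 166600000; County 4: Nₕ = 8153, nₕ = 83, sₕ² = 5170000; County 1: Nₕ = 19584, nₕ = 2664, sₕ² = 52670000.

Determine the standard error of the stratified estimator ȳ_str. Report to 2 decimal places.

Var(ȳ_str) = Σₕ Wₕ²(1 − fₕ)sₕ²/nₕ with Wₕ = Nₕ/N, N = 43780.
County 3: Wₕ = 0.36644587; term = 0.36644587²·(1 − 0.09605435)·166600000/1541 = 13123.036.
County 4: Wₕ = 0.18622659; term = 0.18622659²·(1 − 0.01018030)·5170000/83 = 2138.2177.
County 1: Wₕ = 0.44732755; term = 0.44732755²·(1 − 0.13602941)·52670000/2664 = 3418.0573.
Sum = 18679.311.
SE = √(18679.311) = 136.67.

136.67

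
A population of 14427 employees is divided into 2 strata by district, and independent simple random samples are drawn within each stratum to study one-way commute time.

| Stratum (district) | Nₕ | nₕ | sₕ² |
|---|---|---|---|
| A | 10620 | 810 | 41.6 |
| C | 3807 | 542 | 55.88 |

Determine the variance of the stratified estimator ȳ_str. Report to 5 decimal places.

Var(ȳ_str) = Σₕ Wₕ²(1 − fₕ)sₕ²/nₕ with Wₕ = Nₕ/N, N = 14427.
A: Wₕ = 0.73611978; term = 0.73611978²·(1 − 0.07627119)·41.6/810 = 0.025706904.
C: Wₕ = 0.26388022; term = 0.26388022²·(1 − 0.14236932)·55.88/542 = 0.0061570277.
Sum = 0.031863932.

0.03186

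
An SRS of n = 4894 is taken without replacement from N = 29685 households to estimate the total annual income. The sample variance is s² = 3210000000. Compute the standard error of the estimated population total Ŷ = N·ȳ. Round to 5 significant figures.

2.1970 × 10^7

Var(Ŷ) = N²·Var(ȳ) = N²·(1 − n/N)·s²/n.
f = 4894/29685 = 0.16486441; Var(ȳ) = 0.83513559·3210000000/4894 = 547769.77.
Var(Ŷ) = 29685² · 547769.77 = 4.826943 × 10^14.
SE(Ŷ) = √(4.826943 × 10^14) = 2.1970 × 10^7.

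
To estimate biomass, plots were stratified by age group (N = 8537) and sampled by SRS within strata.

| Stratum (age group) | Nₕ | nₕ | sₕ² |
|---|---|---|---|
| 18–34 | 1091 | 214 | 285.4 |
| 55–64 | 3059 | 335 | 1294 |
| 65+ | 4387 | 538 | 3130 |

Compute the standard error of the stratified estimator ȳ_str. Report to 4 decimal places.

1.3443

Var(ȳ_str) = Σₕ Wₕ²(1 − fₕ)sₕ²/nₕ with Wₕ = Nₕ/N, N = 8537.
18–34: Wₕ = 0.12779665; term = 0.12779665²·(1 − 0.19615032)·285.4/214 = 0.017508703.
55–64: Wₕ = 0.35832260; term = 0.35832260²·(1 − 0.10951291)·1294/335 = 0.44163704.
65+: Wₕ = 0.51388075; term = 0.51388075²·(1 − 0.12263506)·3130/538 = 1.3479291.
Sum = 1.8070748.
SE = √(1.8070748) = 1.3443.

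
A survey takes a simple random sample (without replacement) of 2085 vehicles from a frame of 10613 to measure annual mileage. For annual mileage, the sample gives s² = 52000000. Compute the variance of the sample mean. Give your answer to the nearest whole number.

20040

Under SRS without replacement, Var(ȳ) = (1 − f)·s²/n with f = n/N = 2085/10613 = 0.19645718.
Var(ȳ) = (1 − 0.19645718)·52000000/2085 = 0.80354282·24940.048 = 20040.397.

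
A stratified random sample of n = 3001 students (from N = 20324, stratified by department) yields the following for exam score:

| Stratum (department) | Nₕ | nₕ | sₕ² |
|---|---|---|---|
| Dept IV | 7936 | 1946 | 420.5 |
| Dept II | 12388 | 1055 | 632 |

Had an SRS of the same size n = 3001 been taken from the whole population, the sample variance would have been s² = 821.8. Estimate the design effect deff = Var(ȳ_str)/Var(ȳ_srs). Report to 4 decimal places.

Var(ȳ_str) = Σ Wₕ²(1−fₕ)sₕ²/nₕ with Wₕ = Nₕ/20324:
  Dept IV: (7936/20324)²·(1−1946/7936)·420.5/1946 = 0.024867566
  Dept II: (12388/20324)²·(1−1055/12388)·632/1055 = 0.20360682
  → Var(ȳ_str) = 0.22847439.
Var(ȳ_srs) = (1 − 3001/20324)·821.8/3001 = 0.2334071.
deff = 0.22847439 / 0.2334071 = 0.9789.

0.9789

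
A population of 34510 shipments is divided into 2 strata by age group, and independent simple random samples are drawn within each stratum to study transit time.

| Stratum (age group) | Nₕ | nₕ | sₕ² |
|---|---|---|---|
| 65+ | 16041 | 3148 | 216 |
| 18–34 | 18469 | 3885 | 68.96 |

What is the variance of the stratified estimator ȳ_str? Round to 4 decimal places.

0.0159

Var(ȳ_str) = Σₕ Wₕ²(1 − fₕ)sₕ²/nₕ with Wₕ = Nₕ/N, N = 34510.
65+: Wₕ = 0.46482179; term = 0.46482179²·(1 − 0.19624712)·216/3148 = 0.011915562.
18–34: Wₕ = 0.53517821; term = 0.53517821²·(1 − 0.21035248)·68.96/3885 = 0.0040145452.
Sum = 0.015930107.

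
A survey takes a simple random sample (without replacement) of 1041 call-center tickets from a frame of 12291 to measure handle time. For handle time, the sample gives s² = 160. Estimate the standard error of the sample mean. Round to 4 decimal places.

0.3751

Under SRS without replacement, Var(ȳ) = (1 − f)·s²/n with f = n/N = 1041/12291 = 0.08469612.
Var(ȳ) = (1 − 0.08469612)·160/1041 = 0.91530388·0.15369837 = 0.14068071.
SE(ȳ) = √(0.14068071) = 0.3751.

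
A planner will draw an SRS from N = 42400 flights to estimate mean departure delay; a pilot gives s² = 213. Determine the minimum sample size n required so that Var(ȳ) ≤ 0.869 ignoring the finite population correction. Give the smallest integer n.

246

Without fpc, n₀ = s²/D = 213/0.869 = 245.1093.
Rounding up, n = 246.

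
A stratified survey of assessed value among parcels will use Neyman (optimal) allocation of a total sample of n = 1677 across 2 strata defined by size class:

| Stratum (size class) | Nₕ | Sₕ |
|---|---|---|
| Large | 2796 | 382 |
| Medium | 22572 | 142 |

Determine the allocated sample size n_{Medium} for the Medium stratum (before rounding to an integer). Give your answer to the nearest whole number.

Neyman allocation: nₕ = n·NₕSₕ / Σⱼ NⱼSⱼ.
Σ NⱼSⱼ = 2796·382 + 22572·142 = 4.273296 × 10^6.
n_{Medium} = 1677·22572·142 / (4.273296 × 10^6) = 1258.

1258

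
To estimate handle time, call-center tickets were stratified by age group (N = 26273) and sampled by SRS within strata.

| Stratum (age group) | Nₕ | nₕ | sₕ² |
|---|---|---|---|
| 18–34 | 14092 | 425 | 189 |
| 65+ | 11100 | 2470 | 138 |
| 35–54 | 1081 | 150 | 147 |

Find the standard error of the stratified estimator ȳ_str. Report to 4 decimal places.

Var(ȳ_str) = Σₕ Wₕ²(1 − fₕ)sₕ²/nₕ with Wₕ = Nₕ/N, N = 26273.
18–34: Wₕ = 0.53636813; term = 0.53636813²·(1 − 0.03015896)·189/425 = 0.12407931.
65+: Wₕ = 0.42248696; term = 0.42248696²·(1 − 0.22252252)·138/2470 = 0.0077534783.
35–54: Wₕ = 0.04114490; term = 0.04114490²·(1 − 0.13876041)·147/150 = 0.0014288351.
Sum = 0.13326162.
SE = √(0.13326162) = 0.3651.

0.3651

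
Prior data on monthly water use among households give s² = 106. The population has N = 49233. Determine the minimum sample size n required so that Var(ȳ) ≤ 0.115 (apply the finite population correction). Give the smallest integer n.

905

Without fpc, n₀ = s²/D = 106/0.115 = 921.7391.
With fpc, (1 − n/N)·s²/n ≤ D requires n ≥ n₀/(1 + n₀/N) = 921.7391/(1 + 921.7391/49233) = 904.7995.
Rounding up, n = 905.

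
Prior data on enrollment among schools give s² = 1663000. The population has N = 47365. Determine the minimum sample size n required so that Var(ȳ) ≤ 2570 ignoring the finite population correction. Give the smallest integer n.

Without fpc, n₀ = s²/D = 1663000/2570 = 647.0817.
Rounding up, n = 648.

648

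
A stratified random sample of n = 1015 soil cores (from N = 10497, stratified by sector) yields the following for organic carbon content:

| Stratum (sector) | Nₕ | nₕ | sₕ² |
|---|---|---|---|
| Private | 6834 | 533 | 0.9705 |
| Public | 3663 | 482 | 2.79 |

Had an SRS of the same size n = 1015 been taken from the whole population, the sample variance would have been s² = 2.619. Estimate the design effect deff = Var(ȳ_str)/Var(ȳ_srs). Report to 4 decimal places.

Var(ȳ_str) = Σ Wₕ²(1−fₕ)sₕ²/nₕ with Wₕ = Nₕ/10497:
  Private: (6834/10497)²·(1−533/6834)·0.9705/533 = 7.115778 × 10^-4
  Public: (3663/10497)²·(1−482/3663)·2.79/482 = 6.1210702 × 10^-4
  → Var(ȳ_str) = 0.0013236848.
Var(ȳ_srs) = (1 − 1015/10497)·2.619/1015 = 0.0023307957.
deff = 0.0013236848 / 0.0023307957 = 0.5679.

0.5679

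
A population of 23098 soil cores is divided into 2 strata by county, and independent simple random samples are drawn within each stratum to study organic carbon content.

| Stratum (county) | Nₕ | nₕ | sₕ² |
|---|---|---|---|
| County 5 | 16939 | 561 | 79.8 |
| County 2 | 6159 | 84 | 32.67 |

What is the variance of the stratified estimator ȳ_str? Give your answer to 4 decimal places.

0.1012

Var(ȳ_str) = Σₕ Wₕ²(1 − fₕ)sₕ²/nₕ with Wₕ = Nₕ/N, N = 23098.
County 5: Wₕ = 0.73335354; term = 0.73335354²·(1 − 0.03311884)·79.8/561 = 0.073967325.
County 2: Wₕ = 0.26664646; term = 0.26664646²·(1 − 0.01363858)·32.67/84 = 0.027275805.
Sum = 0.10124313.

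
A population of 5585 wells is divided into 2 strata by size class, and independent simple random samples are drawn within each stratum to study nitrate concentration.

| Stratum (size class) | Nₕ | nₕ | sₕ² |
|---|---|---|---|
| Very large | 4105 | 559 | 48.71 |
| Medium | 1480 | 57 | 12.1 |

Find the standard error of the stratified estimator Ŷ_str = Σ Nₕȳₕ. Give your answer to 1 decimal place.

Var(Ŷ_str) = Σₕ Nₕ²(1 − fₕ)sₕ²/nₕ.
Very large: 4105²·(1 − 559/4105)·48.71/559 = 1.2684058 × 10^6.
Medium: 1480²·(1 − 57/1480)·12.1/57 = 447071.65.
Sum = 1.7154775 × 10^6.
SE = √(1.7154775 × 10^6) = 1309.8.

1309.8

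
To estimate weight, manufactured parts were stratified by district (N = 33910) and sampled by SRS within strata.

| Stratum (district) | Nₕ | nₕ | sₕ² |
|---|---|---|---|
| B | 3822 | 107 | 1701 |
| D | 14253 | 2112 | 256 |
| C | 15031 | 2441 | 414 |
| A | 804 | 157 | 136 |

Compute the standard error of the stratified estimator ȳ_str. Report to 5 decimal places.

0.49279

Var(ȳ_str) = Σₕ Wₕ²(1 − fₕ)sₕ²/nₕ with Wₕ = Nₕ/N, N = 33910.
B: Wₕ = 0.11271012; term = 0.11271012²·(1 − 0.02799581)·1701/107 = 0.19629736.
D: Wₕ = 0.42031849; term = 0.42031849²·(1 − 0.14817933)·256/2112 = 0.018241108.
C: Wₕ = 0.44326157; term = 0.44326157²·(1 − 0.16239771)·414/2441 = 0.027911976.
A: Wₕ = 0.02370982; term = 0.02370982²·(1 − 0.19527363)·136/157 = 3.9187179 × 10^-4.
Sum = 0.24284232.
SE = √(0.24284232) = 0.49279.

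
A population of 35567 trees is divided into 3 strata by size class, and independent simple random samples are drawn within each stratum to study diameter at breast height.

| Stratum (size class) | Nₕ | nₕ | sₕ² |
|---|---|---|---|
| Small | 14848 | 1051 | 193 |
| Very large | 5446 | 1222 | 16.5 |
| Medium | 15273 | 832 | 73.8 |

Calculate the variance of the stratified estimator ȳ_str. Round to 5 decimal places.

Var(ȳ_str) = Σₕ Wₕ²(1 − fₕ)sₕ²/nₕ with Wₕ = Nₕ/N, N = 35567.
Small: Wₕ = 0.41746563; term = 0.41746563²·(1 − 0.07078394)·193/1051 = 0.029738068.
Very large: Wₕ = 0.15311946; term = 0.15311946²·(1 − 0.22438487)·16.5/1222 = 2.4553862 × 10^-4.
Medium: Wₕ = 0.42941491; term = 0.42941491²·(1 − 0.05447522)·73.8/832 = 0.015465365.
Sum = 0.045448972.

0.04545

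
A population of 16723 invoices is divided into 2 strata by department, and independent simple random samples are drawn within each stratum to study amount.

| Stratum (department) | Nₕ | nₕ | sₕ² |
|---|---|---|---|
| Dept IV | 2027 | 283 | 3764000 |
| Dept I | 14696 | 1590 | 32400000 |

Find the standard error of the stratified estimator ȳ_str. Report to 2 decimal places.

119.17

Var(ȳ_str) = Σₕ Wₕ²(1 − fₕ)sₕ²/nₕ with Wₕ = Nₕ/N, N = 16723.
Dept IV: Wₕ = 0.12121031; term = 0.12121031²·(1 − 0.13961519)·3764000/283 = 168.12606.
Dept I: Wₕ = 0.87878969; term = 0.87878969²·(1 − 0.10819271)·32400000/1590 = 14034.237.
Sum = 14202.363.
SE = √(14202.363) = 119.17.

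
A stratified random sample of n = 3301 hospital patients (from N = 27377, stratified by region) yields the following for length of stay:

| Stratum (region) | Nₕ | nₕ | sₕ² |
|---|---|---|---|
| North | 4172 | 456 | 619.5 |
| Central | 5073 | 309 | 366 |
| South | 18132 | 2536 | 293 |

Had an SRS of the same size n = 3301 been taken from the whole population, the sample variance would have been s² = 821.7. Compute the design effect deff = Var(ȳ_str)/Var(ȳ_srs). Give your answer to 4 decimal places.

0.5020

Var(ȳ_str) = Σ Wₕ²(1−fₕ)sₕ²/nₕ with Wₕ = Nₕ/27377:
  North: (4172/27377)²·(1−456/4172)·619.5/456 = 0.028101193
  Central: (5073/27377)²·(1−309/5073)·366/309 = 0.038193329
  South: (18132/27377)²·(1−2536/18132)·293/2536 = 0.04359188
  → Var(ȳ_str) = 0.1098864.
Var(ȳ_srs) = (1 − 3301/27377)·821.7/3301 = 0.21891032.
deff = 0.1098864 / 0.21891032 = 0.5020.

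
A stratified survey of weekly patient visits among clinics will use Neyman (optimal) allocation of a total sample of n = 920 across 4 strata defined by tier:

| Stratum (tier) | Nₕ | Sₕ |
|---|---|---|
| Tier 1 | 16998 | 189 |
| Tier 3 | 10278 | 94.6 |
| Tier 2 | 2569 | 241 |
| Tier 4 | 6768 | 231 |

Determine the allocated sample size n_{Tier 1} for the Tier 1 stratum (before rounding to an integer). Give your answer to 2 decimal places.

Neyman allocation: nₕ = n·NₕSₕ / Σⱼ NⱼSⱼ.
Σ NⱼSⱼ = 16998·189 + 10278·94.6 + 2569·241 + 6768·231 = 6.3674578 × 10^6.
n_{Tier 1} = 920·16998·189 / (6.3674578 × 10^6) = 464.17.

464.17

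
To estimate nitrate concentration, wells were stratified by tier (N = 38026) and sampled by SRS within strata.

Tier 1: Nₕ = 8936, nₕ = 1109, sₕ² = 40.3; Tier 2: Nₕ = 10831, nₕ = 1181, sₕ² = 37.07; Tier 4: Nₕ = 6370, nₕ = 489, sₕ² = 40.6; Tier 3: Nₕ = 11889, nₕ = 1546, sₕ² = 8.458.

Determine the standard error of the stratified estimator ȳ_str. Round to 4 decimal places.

Var(ȳ_str) = Σₕ Wₕ²(1 − fₕ)sₕ²/nₕ with Wₕ = Nₕ/N, N = 38026.
Tier 1: Wₕ = 0.23499711; term = 0.23499711²·(1 − 0.12410474)·40.3/1109 = 0.0017577241.
Tier 2: Wₕ = 0.28483143; term = 0.28483143²·(1 − 0.10903887)·37.07/1181 = 0.0022688578.
Tier 4: Wₕ = 0.16751696; term = 0.16751696²·(1 − 0.07676609)·40.6/489 = 0.0021510302.
Tier 3: Wₕ = 0.31265450; term = 0.31265450²·(1 − 0.13003617)·8.458/1546 = 4.6525254 × 10^-4.
Sum = 0.0066428646.
SE = √(0.0066428646) = 0.0815.

0.0815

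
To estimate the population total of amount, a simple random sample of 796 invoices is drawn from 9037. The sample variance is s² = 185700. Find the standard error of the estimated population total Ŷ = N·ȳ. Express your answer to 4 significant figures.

Var(Ŷ) = N²·Var(ȳ) = N²·(1 − n/N)·s²/n.
f = 796/9037 = 0.08808233; Var(ȳ) = 0.91191767·185700/796 = 212.7426.
Var(Ŷ) = 9037² · 212.7426 = 1.7374128 × 10^10.
SE(Ŷ) = √(1.7374128 × 10^10) = 131800.

131800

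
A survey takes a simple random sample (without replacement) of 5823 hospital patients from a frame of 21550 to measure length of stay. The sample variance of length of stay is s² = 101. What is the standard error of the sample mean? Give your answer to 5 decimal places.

0.11251

Under SRS without replacement, Var(ȳ) = (1 − f)·s²/n with f = n/N = 5823/21550 = 0.27020882.
Var(ȳ) = (1 − 0.27020882)·101/5823 = 0.72979118·0.017345011 = 0.012658236.
SE(ȳ) = √(0.012658236) = 0.11251.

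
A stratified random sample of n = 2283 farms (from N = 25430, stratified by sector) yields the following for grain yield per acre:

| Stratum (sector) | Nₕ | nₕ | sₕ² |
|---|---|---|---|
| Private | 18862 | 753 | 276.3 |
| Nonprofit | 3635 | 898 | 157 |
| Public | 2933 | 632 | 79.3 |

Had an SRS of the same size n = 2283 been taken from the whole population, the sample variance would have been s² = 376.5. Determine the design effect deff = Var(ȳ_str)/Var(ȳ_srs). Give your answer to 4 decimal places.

1.3178

Var(ȳ_str) = Σ Wₕ²(1−fₕ)sₕ²/nₕ with Wₕ = Nₕ/25430:
  Private: (18862/25430)²·(1−753/18862)·276.3/753 = 0.19380965
  Nonprofit: (3635/25430)²·(1−898/3635)·157/898 = 0.0026897369
  Public: (2933/25430)²·(1−632/2933)·79.3/632 = 0.0013094595
  → Var(ȳ_str) = 0.19780885.
Var(ȳ_srs) = (1 − 2283/25430)·376.5/2283 = 0.15010924.
deff = 0.19780885 / 0.15010924 = 1.3178.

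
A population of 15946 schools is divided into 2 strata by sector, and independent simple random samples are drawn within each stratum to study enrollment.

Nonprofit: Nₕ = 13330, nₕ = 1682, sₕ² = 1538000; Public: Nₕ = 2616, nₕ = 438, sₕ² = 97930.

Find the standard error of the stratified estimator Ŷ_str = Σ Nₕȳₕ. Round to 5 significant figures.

378480

Var(Ŷ_str) = Σₕ Nₕ²(1 − fₕ)sₕ²/nₕ.
Nonprofit: 13330²·(1 − 1682/13330)·1538000/1682 = 1.4197499 × 10^11.
Public: 2616²·(1 − 438/2616)·97930/438 = 1.2739056 × 10^9.
Sum = 1.432489 × 10^11.
SE = √(1.432489 × 10^11) = 378480.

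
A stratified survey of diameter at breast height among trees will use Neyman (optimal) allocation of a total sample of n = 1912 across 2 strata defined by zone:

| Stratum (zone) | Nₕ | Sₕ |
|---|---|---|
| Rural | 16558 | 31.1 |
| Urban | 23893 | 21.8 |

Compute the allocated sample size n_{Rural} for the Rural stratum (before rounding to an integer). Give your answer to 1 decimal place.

950.5

Neyman allocation: nₕ = n·NₕSₕ / Σⱼ NⱼSⱼ.
Σ NⱼSⱼ = 16558·31.1 + 23893·21.8 = 1.0358212 × 10^6.
n_{Rural} = 1912·16558·31.1 / (1.0358212 × 10^6) = 950.5.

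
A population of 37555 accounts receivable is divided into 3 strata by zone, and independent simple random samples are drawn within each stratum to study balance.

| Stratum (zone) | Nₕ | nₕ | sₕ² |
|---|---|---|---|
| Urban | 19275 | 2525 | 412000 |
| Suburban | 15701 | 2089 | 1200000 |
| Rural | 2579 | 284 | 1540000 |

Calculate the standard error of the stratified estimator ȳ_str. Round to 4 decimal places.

Var(ȳ_str) = Σₕ Wₕ²(1 − fₕ)sₕ²/nₕ with Wₕ = Nₕ/N, N = 37555.
Urban: Wₕ = 0.51324724; term = 0.51324724²·(1 − 0.13099870)·412000/2525 = 37.351625.
Suburban: Wₕ = 0.41808015; term = 0.41808015²·(1 − 0.13304885)·1200000/2089 = 87.047545.
Rural: Wₕ = 0.06867261; term = 0.06867261²·(1 − 0.11012020)·1540000/284 = 22.75626.
Sum = 147.15543.
SE = √(147.15543) = 12.1308.

12.1308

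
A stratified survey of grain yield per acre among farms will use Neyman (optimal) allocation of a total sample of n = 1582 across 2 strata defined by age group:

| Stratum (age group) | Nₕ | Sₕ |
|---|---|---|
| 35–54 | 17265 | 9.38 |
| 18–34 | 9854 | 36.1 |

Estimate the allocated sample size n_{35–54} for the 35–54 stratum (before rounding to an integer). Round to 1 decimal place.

494.9

Neyman allocation: nₕ = n·NₕSₕ / Σⱼ NⱼSⱼ.
Σ NⱼSⱼ = 17265·9.38 + 9854·36.1 = 517675.1.
n_{35–54} = 1582·17265·9.38 / 517675.1 = 494.9.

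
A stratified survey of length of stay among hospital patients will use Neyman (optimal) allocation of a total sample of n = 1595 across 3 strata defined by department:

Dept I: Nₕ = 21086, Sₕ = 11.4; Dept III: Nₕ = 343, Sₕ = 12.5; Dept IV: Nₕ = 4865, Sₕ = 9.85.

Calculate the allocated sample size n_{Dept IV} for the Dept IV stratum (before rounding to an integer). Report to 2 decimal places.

261.23

Neyman allocation: nₕ = n·NₕSₕ / Σⱼ NⱼSⱼ.
Σ NⱼSⱼ = 21086·11.4 + 343·12.5 + 4865·9.85 = 292588.15.
n_{Dept IV} = 1595·4865·9.85 / 292588.15 = 261.23.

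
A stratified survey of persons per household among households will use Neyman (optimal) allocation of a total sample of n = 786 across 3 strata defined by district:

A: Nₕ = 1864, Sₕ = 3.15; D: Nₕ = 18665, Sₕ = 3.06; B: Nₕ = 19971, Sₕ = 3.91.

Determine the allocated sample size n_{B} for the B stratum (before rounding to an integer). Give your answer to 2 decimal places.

435.07

Neyman allocation: nₕ = n·NₕSₕ / Σⱼ NⱼSⱼ.
Σ NⱼSⱼ = 1864·3.15 + 18665·3.06 + 19971·3.91 = 141073.11.
n_{B} = 786·19971·3.91 / 141073.11 = 435.07.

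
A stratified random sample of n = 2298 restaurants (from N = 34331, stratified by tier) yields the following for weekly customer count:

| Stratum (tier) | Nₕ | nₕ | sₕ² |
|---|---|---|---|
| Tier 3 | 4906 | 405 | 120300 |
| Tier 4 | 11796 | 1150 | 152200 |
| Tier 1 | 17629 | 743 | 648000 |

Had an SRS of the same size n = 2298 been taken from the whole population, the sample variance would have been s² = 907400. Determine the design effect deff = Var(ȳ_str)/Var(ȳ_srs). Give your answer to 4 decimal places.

0.6513

Var(ȳ_str) = Σ Wₕ²(1−fₕ)sₕ²/nₕ with Wₕ = Nₕ/34331:
  Tier 3: (4906/34331)²·(1−405/4906)·120300/405 = 5.5651164
  Tier 4: (11796/34331)²·(1−1150/11796)·152200/1150 = 14.101494
  Tier 1: (17629/34331)²·(1−743/17629)·648000/743 = 220.27629
  → Var(ȳ_str) = 239.9429.
Var(ȳ_srs) = (1 − 2298/34331)·907400/2298 = 368.43418.
deff = 239.9429 / 368.43418 = 0.6513.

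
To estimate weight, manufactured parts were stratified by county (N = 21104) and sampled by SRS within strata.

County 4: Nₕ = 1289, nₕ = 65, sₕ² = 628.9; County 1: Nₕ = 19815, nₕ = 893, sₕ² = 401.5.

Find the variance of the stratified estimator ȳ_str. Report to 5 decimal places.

0.41277

Var(ȳ_str) = Σₕ Wₕ²(1 − fₕ)sₕ²/nₕ with Wₕ = Nₕ/N, N = 21104.
County 4: Wₕ = 0.06107847; term = 0.06107847²·(1 − 0.05042669)·628.9/65 = 0.034274649.
County 1: Wₕ = 0.93892153; term = 0.93892153²·(1 − 0.04506687)·401.5/893 = 0.3784998.
Sum = 0.41277445.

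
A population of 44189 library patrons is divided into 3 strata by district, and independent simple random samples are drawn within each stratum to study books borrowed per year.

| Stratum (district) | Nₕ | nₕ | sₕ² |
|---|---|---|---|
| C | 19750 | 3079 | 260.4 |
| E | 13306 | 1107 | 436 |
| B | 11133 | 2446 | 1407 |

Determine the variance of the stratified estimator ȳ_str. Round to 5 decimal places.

0.07549

Var(ȳ_str) = Σₕ Wₕ²(1 − fₕ)sₕ²/nₕ with Wₕ = Nₕ/N, N = 44189.
C: Wₕ = 0.44694381; term = 0.44694381²·(1 − 0.15589873)·260.4/3079 = 0.0142604.
E: Wₕ = 0.30111566; term = 0.30111566²·(1 − 0.08319555)·436/1107 = 0.032740271.
B: Wₕ = 0.25194053; term = 0.25194053²·(1 − 0.21970718)·1407/2446 = 0.028489926.
Sum = 0.075490597.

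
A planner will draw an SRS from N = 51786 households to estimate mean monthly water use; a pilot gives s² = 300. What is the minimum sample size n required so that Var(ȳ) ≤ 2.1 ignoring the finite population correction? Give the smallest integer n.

Without fpc, n₀ = s²/D = 300/2.1 = 142.8571.
Rounding up, n = 143.

143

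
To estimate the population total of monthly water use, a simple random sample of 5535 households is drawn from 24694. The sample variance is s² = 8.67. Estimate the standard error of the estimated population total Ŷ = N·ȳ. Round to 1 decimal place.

860.9

Var(Ŷ) = N²·Var(ȳ) = N²·(1 − n/N)·s²/n.
f = 5535/24694 = 0.22414352; Var(ȳ) = 0.77585648·8.67/5535 = 0.0012152982.
Var(Ŷ) = 24694² · 0.0012152982 = 741081.11.
SE(Ŷ) = √(741081.11) = 860.9.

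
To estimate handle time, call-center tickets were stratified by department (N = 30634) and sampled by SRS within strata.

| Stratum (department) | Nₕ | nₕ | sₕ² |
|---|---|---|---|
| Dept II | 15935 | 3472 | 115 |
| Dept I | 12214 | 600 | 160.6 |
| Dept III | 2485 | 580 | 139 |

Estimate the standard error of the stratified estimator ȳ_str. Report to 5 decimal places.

0.22063

Var(ȳ_str) = Σₕ Wₕ²(1 − fₕ)sₕ²/nₕ with Wₕ = Nₕ/N, N = 30634.
Dept II: Wₕ = 0.52017366; term = 0.52017366²·(1 − 0.21788516)·115/3472 = 0.0070094731.
Dept I: Wₕ = 0.39870732; term = 0.39870732²·(1 − 0.04912396)·160.6/600 = 0.040460068.
Dept III: Wₕ = 0.08111902; term = 0.08111902²·(1 − 0.23340040)·139/580 = 0.0012089289.
Sum = 0.04867847.
SE = √(0.04867847) = 0.22063.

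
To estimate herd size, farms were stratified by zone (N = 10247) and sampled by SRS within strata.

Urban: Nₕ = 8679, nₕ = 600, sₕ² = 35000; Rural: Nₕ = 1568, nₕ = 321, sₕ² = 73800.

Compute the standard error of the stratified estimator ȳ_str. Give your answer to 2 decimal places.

Var(ȳ_str) = Σₕ Wₕ²(1 − fₕ)sₕ²/nₕ with Wₕ = Nₕ/N, N = 10247.
Urban: Wₕ = 0.84697960; term = 0.84697960²·(1 − 0.06913239)·35000/600 = 38.953871.
Rural: Wₕ = 0.15302040; term = 0.15302040²·(1 − 0.20471939)·73800/321 = 4.2812478.
Sum = 43.235119.
SE = √(43.235119) = 6.58.

6.58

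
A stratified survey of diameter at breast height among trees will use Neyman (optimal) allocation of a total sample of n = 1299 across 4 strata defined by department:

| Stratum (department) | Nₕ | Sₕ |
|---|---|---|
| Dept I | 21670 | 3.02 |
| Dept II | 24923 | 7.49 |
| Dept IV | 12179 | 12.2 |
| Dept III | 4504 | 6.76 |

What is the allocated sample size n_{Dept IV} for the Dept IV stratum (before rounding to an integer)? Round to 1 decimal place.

Neyman allocation: nₕ = n·NₕSₕ / Σⱼ NⱼSⱼ.
Σ NⱼSⱼ = 21670·3.02 + 24923·7.49 + 12179·12.2 + 4504·6.76 = 431147.51.
n_{Dept IV} = 1299·12179·12.2 / 431147.51 = 447.7.

447.7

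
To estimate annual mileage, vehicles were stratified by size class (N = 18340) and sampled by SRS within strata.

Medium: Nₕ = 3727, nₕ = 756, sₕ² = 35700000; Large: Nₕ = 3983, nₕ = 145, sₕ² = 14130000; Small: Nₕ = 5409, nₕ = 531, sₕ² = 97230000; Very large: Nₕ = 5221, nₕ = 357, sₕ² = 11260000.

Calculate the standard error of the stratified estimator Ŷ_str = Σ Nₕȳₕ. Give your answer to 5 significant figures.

2.7649 × 10^6

Var(Ŷ_str) = Σₕ Nₕ²(1 − fₕ)sₕ²/nₕ.
Medium: 3727²·(1 − 756/3727)·35700000/756 = 5.2288775 × 10^11.
Large: 3983²·(1 − 145/3983)·14130000/145 = 1.4896678 × 10^12.
Small: 5409²·(1 − 531/5409)·97230000/531 = 4.831306 × 10^12.
Very large: 5221²·(1 − 357/5221)·11260000/357 = 8.0097218 × 10^11.
Sum = 7.6448337 × 10^12.
SE = √(7.6448337 × 10^12) = 2.7649 × 10^6.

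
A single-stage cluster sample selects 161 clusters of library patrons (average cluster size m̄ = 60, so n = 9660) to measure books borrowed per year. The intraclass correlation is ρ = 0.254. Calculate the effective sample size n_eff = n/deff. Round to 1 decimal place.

604.3

deff = 1 + (60 − 1)·0.254 = 1 + 14.986 = 15.986.
n_eff = 9660 / 15.986 = 604.3.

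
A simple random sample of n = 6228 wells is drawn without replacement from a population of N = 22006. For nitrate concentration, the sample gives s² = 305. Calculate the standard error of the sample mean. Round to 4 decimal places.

0.1874

Under SRS without replacement, Var(ȳ) = (1 − f)·s²/n with f = n/N = 6228/22006 = 0.28301372.
Var(ȳ) = (1 − 0.28301372)·305/6228 = 0.71698628·0.048972383 = 0.035112526.
SE(ȳ) = √(0.035112526) = 0.1874.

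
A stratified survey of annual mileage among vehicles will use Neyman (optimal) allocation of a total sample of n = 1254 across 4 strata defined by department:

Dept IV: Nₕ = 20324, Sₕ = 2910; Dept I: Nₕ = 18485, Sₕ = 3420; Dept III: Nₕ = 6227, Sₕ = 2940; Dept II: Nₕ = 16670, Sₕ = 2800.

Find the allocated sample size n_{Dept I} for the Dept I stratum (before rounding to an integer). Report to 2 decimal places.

423.16

Neyman allocation: nₕ = n·NₕSₕ / Σⱼ NⱼSⱼ.
Σ NⱼSⱼ = 20324·2910 + 18485·3420 + 6227·2940 + 16670·2800 = 1.8734492 × 10^8.
n_{Dept I} = 1254·18485·3420 / (1.8734492 × 10^8) = 423.16.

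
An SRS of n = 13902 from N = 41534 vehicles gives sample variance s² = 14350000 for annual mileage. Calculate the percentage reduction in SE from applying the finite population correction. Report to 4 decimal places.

18.4349

f = n/N = 13902/41534 = 0.33471373.
SE_no-fpc = √(s²/n) = 32.128268; SE_fpc = √((1−f)s²/n) = 26.205448.
Ratio = √(1−f) = 0.81565083. Reduction = 100·(1 − 0.81565083) = 18.4349%.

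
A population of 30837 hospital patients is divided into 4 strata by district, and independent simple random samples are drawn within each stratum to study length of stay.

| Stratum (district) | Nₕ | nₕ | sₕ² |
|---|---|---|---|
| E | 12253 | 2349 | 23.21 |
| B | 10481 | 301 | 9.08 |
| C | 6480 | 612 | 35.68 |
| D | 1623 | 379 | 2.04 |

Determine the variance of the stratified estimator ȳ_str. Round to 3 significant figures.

Var(ȳ_str) = Σₕ Wₕ²(1 − fₕ)sₕ²/nₕ with Wₕ = Nₕ/N, N = 30837.
E: Wₕ = 0.39734734; term = 0.39734734²·(1 − 0.19170815)·23.21/2349 = 0.0012609589.
B: Wₕ = 0.33988391; term = 0.33988391²·(1 − 0.02871863)·9.08/301 = 0.0033847423.
C: Wₕ = 0.21013717; term = 0.21013717²·(1 − 0.09444444)·35.68/612 = 0.0023312792.
D: Wₕ = 0.05263158; term = 0.05263158²·(1 − 0.23351818)·2.04/379 = 1.1428405 × 10^-5.
Sum = 0.0069884088.

0.00699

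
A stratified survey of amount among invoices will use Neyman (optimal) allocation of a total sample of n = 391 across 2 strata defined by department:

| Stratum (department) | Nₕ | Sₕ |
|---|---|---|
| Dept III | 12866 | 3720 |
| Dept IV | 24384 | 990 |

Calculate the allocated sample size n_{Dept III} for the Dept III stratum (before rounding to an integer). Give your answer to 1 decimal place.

Neyman allocation: nₕ = n·NₕSₕ / Σⱼ NⱼSⱼ.
Σ NⱼSⱼ = 12866·3720 + 24384·990 = 7.200168 × 10^7.
n_{Dept III} = 391·12866·3720 / (7.200168 × 10^7) = 259.9.

259.9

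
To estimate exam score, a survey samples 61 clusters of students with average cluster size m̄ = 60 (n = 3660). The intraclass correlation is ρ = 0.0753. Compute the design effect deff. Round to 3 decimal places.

5.443

deff = 1 + (60 − 1)·0.0753 = 1 + 4.4427 = 5.4427.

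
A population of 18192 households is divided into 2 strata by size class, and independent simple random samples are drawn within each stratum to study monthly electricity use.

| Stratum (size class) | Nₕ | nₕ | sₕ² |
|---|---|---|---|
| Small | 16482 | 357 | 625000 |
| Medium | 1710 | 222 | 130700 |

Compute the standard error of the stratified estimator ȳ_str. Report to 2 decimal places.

Var(ȳ_str) = Σₕ Wₕ²(1 − fₕ)sₕ²/nₕ with Wₕ = Nₕ/N, N = 18192.
Small: Wₕ = 0.90600264; term = 0.90600264²·(1 − 0.02165999)·625000/357 = 1405.9198.
Medium: Wₕ = 0.09399736; term = 0.09399736²·(1 − 0.12982456)·130700/222 = 4.5264816.
Sum = 1410.4463.
SE = √(1410.4463) = 37.56.

37.56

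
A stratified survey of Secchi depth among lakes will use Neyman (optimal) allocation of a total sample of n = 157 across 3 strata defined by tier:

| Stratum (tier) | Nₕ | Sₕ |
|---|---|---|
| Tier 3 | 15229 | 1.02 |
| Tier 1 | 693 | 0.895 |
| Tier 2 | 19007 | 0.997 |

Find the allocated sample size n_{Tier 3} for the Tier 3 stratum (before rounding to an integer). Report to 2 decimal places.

Neyman allocation: nₕ = n·NₕSₕ / Σⱼ NⱼSⱼ.
Σ NⱼSⱼ = 15229·1.02 + 693·0.895 + 19007·0.997 = 35103.794.
n_{Tier 3} = 157·15229·1.02 / 35103.794 = 69.47.

69.47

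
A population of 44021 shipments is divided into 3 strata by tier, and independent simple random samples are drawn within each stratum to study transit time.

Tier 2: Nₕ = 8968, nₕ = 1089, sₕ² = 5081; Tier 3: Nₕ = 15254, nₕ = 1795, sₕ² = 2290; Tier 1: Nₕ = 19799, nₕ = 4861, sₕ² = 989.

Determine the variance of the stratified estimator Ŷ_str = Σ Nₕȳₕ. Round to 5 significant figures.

6.5177 × 10^8

Var(Ŷ_str) = Σₕ Nₕ²(1 − fₕ)sₕ²/nₕ.
Tier 2: 8968²·(1 − 1089/8968)·5081/1089 = 3.2967652 × 10^8.
Tier 3: 15254²·(1 − 1795/15254)·2290/1795 = 2.6191934 × 10^8.
Tier 1: 19799²·(1 − 4861/19799)·989/4861 = 6.0173654 × 10^7.
Sum = 6.5176951 × 10^8.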